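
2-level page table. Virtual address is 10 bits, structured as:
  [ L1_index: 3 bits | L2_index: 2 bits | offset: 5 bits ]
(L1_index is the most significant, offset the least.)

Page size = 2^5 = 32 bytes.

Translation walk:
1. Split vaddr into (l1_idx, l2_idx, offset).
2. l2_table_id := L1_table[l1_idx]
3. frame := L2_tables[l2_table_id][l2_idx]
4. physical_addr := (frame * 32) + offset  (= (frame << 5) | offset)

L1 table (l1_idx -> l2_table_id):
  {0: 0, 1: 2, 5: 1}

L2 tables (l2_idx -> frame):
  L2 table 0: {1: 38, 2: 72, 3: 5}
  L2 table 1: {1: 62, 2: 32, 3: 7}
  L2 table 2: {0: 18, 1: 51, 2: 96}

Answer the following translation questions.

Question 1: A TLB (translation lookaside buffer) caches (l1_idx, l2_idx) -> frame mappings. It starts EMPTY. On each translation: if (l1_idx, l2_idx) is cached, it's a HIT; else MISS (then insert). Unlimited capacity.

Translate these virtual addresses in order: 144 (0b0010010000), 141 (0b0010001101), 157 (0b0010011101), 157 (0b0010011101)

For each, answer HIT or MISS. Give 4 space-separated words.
Answer: MISS HIT HIT HIT

Derivation:
vaddr=144: (1,0) not in TLB -> MISS, insert
vaddr=141: (1,0) in TLB -> HIT
vaddr=157: (1,0) in TLB -> HIT
vaddr=157: (1,0) in TLB -> HIT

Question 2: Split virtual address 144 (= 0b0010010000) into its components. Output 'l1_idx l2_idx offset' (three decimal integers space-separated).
Answer: 1 0 16

Derivation:
vaddr = 144 = 0b0010010000
  top 3 bits -> l1_idx = 1
  next 2 bits -> l2_idx = 0
  bottom 5 bits -> offset = 16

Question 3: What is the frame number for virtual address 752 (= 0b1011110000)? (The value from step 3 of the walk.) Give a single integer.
Answer: 7

Derivation:
vaddr = 752: l1_idx=5, l2_idx=3
L1[5] = 1; L2[1][3] = 7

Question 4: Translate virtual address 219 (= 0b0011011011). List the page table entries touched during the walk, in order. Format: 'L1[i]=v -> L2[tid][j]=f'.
Answer: L1[1]=2 -> L2[2][2]=96

Derivation:
vaddr = 219 = 0b0011011011
Split: l1_idx=1, l2_idx=2, offset=27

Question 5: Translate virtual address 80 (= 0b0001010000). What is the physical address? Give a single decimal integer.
vaddr = 80 = 0b0001010000
Split: l1_idx=0, l2_idx=2, offset=16
L1[0] = 0
L2[0][2] = 72
paddr = 72 * 32 + 16 = 2320

Answer: 2320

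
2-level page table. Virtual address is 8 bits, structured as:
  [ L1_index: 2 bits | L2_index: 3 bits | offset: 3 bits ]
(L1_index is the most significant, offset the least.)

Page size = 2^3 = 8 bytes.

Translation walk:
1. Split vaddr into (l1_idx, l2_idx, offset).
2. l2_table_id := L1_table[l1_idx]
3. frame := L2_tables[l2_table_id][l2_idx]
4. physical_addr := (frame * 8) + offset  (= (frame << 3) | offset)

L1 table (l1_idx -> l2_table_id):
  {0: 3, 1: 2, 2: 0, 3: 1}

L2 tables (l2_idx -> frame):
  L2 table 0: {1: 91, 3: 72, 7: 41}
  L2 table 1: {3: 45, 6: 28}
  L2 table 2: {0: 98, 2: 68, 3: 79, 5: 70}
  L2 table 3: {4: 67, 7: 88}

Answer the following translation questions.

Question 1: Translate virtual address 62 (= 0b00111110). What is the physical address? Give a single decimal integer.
Answer: 710

Derivation:
vaddr = 62 = 0b00111110
Split: l1_idx=0, l2_idx=7, offset=6
L1[0] = 3
L2[3][7] = 88
paddr = 88 * 8 + 6 = 710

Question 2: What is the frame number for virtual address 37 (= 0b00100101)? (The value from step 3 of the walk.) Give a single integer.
Answer: 67

Derivation:
vaddr = 37: l1_idx=0, l2_idx=4
L1[0] = 3; L2[3][4] = 67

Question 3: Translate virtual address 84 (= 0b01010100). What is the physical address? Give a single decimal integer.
vaddr = 84 = 0b01010100
Split: l1_idx=1, l2_idx=2, offset=4
L1[1] = 2
L2[2][2] = 68
paddr = 68 * 8 + 4 = 548

Answer: 548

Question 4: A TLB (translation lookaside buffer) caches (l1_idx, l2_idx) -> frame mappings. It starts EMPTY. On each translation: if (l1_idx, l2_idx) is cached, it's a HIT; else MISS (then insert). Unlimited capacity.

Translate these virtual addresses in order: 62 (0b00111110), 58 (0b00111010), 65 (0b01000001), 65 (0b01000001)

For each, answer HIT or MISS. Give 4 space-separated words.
Answer: MISS HIT MISS HIT

Derivation:
vaddr=62: (0,7) not in TLB -> MISS, insert
vaddr=58: (0,7) in TLB -> HIT
vaddr=65: (1,0) not in TLB -> MISS, insert
vaddr=65: (1,0) in TLB -> HIT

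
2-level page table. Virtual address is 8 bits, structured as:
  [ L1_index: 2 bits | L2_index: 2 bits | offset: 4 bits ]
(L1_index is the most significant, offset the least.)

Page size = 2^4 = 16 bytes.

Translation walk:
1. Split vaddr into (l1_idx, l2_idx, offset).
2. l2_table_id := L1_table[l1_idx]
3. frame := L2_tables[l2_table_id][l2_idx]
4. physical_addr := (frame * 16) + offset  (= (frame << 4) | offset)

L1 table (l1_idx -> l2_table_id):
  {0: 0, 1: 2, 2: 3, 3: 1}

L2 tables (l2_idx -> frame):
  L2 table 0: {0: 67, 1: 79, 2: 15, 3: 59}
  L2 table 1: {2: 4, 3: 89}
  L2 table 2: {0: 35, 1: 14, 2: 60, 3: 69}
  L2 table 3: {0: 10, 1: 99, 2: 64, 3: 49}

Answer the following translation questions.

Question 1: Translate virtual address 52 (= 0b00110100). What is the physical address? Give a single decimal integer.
vaddr = 52 = 0b00110100
Split: l1_idx=0, l2_idx=3, offset=4
L1[0] = 0
L2[0][3] = 59
paddr = 59 * 16 + 4 = 948

Answer: 948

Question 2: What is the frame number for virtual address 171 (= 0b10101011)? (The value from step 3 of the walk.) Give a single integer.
vaddr = 171: l1_idx=2, l2_idx=2
L1[2] = 3; L2[3][2] = 64

Answer: 64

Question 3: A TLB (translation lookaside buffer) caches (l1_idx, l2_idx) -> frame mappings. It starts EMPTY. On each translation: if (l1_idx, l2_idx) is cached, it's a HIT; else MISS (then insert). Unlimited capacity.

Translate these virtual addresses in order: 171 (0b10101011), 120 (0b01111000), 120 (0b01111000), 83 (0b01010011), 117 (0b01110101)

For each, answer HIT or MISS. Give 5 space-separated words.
Answer: MISS MISS HIT MISS HIT

Derivation:
vaddr=171: (2,2) not in TLB -> MISS, insert
vaddr=120: (1,3) not in TLB -> MISS, insert
vaddr=120: (1,3) in TLB -> HIT
vaddr=83: (1,1) not in TLB -> MISS, insert
vaddr=117: (1,3) in TLB -> HIT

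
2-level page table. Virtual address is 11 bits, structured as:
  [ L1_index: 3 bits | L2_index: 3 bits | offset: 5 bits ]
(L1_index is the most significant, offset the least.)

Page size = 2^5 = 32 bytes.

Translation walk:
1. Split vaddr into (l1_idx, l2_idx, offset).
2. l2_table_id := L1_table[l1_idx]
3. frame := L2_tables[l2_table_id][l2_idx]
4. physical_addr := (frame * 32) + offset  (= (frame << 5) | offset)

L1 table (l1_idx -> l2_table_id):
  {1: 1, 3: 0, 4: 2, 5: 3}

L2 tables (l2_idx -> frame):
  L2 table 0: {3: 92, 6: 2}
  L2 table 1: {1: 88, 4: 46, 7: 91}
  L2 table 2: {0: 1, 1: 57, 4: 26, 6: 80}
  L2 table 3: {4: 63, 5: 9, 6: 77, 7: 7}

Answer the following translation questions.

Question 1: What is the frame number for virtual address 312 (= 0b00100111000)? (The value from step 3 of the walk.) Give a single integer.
vaddr = 312: l1_idx=1, l2_idx=1
L1[1] = 1; L2[1][1] = 88

Answer: 88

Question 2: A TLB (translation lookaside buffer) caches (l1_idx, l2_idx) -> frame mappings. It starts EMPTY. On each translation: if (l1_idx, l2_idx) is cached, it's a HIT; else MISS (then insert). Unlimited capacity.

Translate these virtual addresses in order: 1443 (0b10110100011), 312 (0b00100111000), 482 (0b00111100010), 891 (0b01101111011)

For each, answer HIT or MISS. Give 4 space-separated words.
vaddr=1443: (5,5) not in TLB -> MISS, insert
vaddr=312: (1,1) not in TLB -> MISS, insert
vaddr=482: (1,7) not in TLB -> MISS, insert
vaddr=891: (3,3) not in TLB -> MISS, insert

Answer: MISS MISS MISS MISS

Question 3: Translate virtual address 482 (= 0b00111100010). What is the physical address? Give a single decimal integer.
Answer: 2914

Derivation:
vaddr = 482 = 0b00111100010
Split: l1_idx=1, l2_idx=7, offset=2
L1[1] = 1
L2[1][7] = 91
paddr = 91 * 32 + 2 = 2914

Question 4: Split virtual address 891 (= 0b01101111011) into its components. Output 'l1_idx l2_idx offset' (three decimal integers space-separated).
vaddr = 891 = 0b01101111011
  top 3 bits -> l1_idx = 3
  next 3 bits -> l2_idx = 3
  bottom 5 bits -> offset = 27

Answer: 3 3 27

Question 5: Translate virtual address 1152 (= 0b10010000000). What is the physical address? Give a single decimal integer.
vaddr = 1152 = 0b10010000000
Split: l1_idx=4, l2_idx=4, offset=0
L1[4] = 2
L2[2][4] = 26
paddr = 26 * 32 + 0 = 832

Answer: 832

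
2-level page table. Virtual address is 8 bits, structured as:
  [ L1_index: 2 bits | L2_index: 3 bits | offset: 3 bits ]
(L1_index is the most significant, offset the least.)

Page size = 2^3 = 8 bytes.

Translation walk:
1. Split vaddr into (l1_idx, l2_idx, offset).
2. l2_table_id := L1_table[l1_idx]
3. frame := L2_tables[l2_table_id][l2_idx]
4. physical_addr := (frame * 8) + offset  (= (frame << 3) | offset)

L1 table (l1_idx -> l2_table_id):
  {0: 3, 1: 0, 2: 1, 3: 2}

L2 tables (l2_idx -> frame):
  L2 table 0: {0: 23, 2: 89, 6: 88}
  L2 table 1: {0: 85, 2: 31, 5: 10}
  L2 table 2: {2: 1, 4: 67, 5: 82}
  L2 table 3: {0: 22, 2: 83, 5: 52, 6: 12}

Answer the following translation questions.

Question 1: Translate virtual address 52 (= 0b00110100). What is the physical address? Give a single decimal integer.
Answer: 100

Derivation:
vaddr = 52 = 0b00110100
Split: l1_idx=0, l2_idx=6, offset=4
L1[0] = 3
L2[3][6] = 12
paddr = 12 * 8 + 4 = 100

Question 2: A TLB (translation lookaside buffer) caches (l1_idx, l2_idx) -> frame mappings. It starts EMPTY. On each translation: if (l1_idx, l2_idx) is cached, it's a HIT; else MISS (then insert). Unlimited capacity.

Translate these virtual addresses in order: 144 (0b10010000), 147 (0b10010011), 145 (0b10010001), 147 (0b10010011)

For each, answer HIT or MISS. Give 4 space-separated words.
vaddr=144: (2,2) not in TLB -> MISS, insert
vaddr=147: (2,2) in TLB -> HIT
vaddr=145: (2,2) in TLB -> HIT
vaddr=147: (2,2) in TLB -> HIT

Answer: MISS HIT HIT HIT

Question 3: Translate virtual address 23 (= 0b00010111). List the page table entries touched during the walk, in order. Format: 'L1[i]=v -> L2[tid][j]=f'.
Answer: L1[0]=3 -> L2[3][2]=83

Derivation:
vaddr = 23 = 0b00010111
Split: l1_idx=0, l2_idx=2, offset=7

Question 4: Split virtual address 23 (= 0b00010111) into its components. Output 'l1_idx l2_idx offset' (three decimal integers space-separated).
vaddr = 23 = 0b00010111
  top 2 bits -> l1_idx = 0
  next 3 bits -> l2_idx = 2
  bottom 3 bits -> offset = 7

Answer: 0 2 7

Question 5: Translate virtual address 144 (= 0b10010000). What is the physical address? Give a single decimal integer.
Answer: 248

Derivation:
vaddr = 144 = 0b10010000
Split: l1_idx=2, l2_idx=2, offset=0
L1[2] = 1
L2[1][2] = 31
paddr = 31 * 8 + 0 = 248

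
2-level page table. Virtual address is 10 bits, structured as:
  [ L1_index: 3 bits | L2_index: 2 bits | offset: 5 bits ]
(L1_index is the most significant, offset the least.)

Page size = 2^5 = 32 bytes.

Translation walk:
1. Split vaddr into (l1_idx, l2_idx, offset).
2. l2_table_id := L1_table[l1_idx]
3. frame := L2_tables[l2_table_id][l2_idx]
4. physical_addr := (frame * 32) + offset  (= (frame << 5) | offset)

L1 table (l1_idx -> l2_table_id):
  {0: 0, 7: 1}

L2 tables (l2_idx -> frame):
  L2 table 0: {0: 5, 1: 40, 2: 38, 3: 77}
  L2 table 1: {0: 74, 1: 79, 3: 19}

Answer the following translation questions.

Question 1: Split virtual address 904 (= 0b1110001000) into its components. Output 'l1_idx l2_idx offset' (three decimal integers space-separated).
Answer: 7 0 8

Derivation:
vaddr = 904 = 0b1110001000
  top 3 bits -> l1_idx = 7
  next 2 bits -> l2_idx = 0
  bottom 5 bits -> offset = 8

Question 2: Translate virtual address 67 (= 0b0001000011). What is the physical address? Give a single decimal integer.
vaddr = 67 = 0b0001000011
Split: l1_idx=0, l2_idx=2, offset=3
L1[0] = 0
L2[0][2] = 38
paddr = 38 * 32 + 3 = 1219

Answer: 1219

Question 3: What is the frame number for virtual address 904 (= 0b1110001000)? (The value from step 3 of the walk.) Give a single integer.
vaddr = 904: l1_idx=7, l2_idx=0
L1[7] = 1; L2[1][0] = 74

Answer: 74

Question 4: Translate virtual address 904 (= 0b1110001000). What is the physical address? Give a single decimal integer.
vaddr = 904 = 0b1110001000
Split: l1_idx=7, l2_idx=0, offset=8
L1[7] = 1
L2[1][0] = 74
paddr = 74 * 32 + 8 = 2376

Answer: 2376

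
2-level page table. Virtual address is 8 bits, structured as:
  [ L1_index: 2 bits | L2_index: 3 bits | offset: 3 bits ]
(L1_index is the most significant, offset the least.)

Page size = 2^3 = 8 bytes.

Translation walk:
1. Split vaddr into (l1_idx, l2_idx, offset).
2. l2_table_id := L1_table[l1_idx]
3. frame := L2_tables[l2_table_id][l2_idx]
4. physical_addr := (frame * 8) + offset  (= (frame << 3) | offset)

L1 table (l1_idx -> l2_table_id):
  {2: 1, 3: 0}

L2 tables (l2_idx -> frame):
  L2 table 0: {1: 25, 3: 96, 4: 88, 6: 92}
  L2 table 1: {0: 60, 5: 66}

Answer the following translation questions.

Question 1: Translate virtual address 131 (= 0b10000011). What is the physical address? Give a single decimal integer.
vaddr = 131 = 0b10000011
Split: l1_idx=2, l2_idx=0, offset=3
L1[2] = 1
L2[1][0] = 60
paddr = 60 * 8 + 3 = 483

Answer: 483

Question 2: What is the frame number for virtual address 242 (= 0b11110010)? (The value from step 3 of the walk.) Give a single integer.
Answer: 92

Derivation:
vaddr = 242: l1_idx=3, l2_idx=6
L1[3] = 0; L2[0][6] = 92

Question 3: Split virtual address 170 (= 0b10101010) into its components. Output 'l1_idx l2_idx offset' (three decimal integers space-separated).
Answer: 2 5 2

Derivation:
vaddr = 170 = 0b10101010
  top 2 bits -> l1_idx = 2
  next 3 bits -> l2_idx = 5
  bottom 3 bits -> offset = 2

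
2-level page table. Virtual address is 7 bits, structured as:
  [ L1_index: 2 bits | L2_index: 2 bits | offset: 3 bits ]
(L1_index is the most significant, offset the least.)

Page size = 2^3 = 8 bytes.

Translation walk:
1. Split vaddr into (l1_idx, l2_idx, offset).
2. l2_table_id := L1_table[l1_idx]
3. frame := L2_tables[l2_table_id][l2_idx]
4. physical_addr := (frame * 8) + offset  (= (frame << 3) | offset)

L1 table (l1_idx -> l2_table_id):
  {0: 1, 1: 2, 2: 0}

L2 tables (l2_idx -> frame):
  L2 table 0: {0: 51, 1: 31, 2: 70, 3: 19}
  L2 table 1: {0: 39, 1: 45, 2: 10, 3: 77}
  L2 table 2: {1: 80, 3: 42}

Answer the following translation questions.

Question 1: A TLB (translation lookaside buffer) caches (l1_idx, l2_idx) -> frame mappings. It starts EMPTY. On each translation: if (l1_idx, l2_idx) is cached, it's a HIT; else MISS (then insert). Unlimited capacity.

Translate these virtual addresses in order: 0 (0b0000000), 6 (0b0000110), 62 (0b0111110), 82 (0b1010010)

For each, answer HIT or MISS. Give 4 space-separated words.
vaddr=0: (0,0) not in TLB -> MISS, insert
vaddr=6: (0,0) in TLB -> HIT
vaddr=62: (1,3) not in TLB -> MISS, insert
vaddr=82: (2,2) not in TLB -> MISS, insert

Answer: MISS HIT MISS MISS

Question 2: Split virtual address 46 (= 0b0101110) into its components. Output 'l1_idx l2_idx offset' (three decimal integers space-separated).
vaddr = 46 = 0b0101110
  top 2 bits -> l1_idx = 1
  next 2 bits -> l2_idx = 1
  bottom 3 bits -> offset = 6

Answer: 1 1 6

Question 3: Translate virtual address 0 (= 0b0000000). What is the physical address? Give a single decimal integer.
Answer: 312

Derivation:
vaddr = 0 = 0b0000000
Split: l1_idx=0, l2_idx=0, offset=0
L1[0] = 1
L2[1][0] = 39
paddr = 39 * 8 + 0 = 312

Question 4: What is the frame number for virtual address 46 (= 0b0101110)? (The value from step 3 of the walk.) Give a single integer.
Answer: 80

Derivation:
vaddr = 46: l1_idx=1, l2_idx=1
L1[1] = 2; L2[2][1] = 80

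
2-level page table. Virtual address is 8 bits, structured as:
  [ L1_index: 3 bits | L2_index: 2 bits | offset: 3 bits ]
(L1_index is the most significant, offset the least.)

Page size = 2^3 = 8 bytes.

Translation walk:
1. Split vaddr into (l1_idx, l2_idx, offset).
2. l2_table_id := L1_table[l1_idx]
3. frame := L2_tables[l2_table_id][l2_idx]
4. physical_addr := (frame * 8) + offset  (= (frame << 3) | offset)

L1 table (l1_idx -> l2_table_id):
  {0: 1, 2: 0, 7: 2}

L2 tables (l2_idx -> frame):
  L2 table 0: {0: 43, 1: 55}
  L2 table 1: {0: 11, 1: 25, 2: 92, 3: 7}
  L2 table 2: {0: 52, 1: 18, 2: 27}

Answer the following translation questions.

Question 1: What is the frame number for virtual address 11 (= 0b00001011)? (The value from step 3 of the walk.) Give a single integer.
vaddr = 11: l1_idx=0, l2_idx=1
L1[0] = 1; L2[1][1] = 25

Answer: 25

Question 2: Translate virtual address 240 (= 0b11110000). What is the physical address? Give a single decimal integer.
Answer: 216

Derivation:
vaddr = 240 = 0b11110000
Split: l1_idx=7, l2_idx=2, offset=0
L1[7] = 2
L2[2][2] = 27
paddr = 27 * 8 + 0 = 216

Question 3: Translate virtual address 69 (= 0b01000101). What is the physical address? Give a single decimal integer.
vaddr = 69 = 0b01000101
Split: l1_idx=2, l2_idx=0, offset=5
L1[2] = 0
L2[0][0] = 43
paddr = 43 * 8 + 5 = 349

Answer: 349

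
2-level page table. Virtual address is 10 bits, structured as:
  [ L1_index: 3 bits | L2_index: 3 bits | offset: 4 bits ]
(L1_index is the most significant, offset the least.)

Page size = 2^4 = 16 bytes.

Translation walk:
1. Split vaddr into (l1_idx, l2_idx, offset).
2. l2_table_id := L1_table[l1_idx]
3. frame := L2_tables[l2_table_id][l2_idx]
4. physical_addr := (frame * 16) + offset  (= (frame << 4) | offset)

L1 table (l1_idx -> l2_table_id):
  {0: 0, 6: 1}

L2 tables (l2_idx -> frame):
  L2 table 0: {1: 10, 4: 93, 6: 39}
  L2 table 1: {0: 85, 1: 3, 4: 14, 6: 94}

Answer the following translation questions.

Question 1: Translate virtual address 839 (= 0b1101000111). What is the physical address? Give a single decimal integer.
vaddr = 839 = 0b1101000111
Split: l1_idx=6, l2_idx=4, offset=7
L1[6] = 1
L2[1][4] = 14
paddr = 14 * 16 + 7 = 231

Answer: 231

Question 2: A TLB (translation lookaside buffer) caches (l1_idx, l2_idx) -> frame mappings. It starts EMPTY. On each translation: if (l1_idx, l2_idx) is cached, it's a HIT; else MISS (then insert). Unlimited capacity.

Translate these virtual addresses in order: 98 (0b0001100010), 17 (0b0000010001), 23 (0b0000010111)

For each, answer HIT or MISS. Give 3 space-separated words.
vaddr=98: (0,6) not in TLB -> MISS, insert
vaddr=17: (0,1) not in TLB -> MISS, insert
vaddr=23: (0,1) in TLB -> HIT

Answer: MISS MISS HIT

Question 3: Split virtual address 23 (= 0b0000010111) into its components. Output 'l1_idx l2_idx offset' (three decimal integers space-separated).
Answer: 0 1 7

Derivation:
vaddr = 23 = 0b0000010111
  top 3 bits -> l1_idx = 0
  next 3 bits -> l2_idx = 1
  bottom 4 bits -> offset = 7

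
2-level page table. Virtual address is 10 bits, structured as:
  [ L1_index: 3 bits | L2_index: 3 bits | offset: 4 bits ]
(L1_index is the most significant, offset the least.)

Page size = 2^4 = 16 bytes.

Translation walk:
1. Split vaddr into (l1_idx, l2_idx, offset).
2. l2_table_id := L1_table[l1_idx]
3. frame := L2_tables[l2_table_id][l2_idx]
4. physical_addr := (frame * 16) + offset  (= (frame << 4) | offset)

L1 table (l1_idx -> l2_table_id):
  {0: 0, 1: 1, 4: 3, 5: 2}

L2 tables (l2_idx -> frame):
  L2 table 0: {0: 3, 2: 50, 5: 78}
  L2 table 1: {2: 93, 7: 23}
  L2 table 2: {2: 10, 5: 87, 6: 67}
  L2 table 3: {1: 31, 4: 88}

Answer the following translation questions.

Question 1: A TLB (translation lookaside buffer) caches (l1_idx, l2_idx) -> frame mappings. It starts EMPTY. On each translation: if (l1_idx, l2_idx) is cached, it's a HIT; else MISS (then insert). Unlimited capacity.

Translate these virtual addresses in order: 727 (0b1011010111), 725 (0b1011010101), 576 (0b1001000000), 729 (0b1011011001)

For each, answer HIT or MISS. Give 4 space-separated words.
vaddr=727: (5,5) not in TLB -> MISS, insert
vaddr=725: (5,5) in TLB -> HIT
vaddr=576: (4,4) not in TLB -> MISS, insert
vaddr=729: (5,5) in TLB -> HIT

Answer: MISS HIT MISS HIT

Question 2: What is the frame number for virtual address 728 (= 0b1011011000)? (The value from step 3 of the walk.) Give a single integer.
vaddr = 728: l1_idx=5, l2_idx=5
L1[5] = 2; L2[2][5] = 87

Answer: 87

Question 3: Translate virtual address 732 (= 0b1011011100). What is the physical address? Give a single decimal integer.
Answer: 1404

Derivation:
vaddr = 732 = 0b1011011100
Split: l1_idx=5, l2_idx=5, offset=12
L1[5] = 2
L2[2][5] = 87
paddr = 87 * 16 + 12 = 1404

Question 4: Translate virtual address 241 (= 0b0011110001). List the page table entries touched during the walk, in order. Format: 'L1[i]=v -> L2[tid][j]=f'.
Answer: L1[1]=1 -> L2[1][7]=23

Derivation:
vaddr = 241 = 0b0011110001
Split: l1_idx=1, l2_idx=7, offset=1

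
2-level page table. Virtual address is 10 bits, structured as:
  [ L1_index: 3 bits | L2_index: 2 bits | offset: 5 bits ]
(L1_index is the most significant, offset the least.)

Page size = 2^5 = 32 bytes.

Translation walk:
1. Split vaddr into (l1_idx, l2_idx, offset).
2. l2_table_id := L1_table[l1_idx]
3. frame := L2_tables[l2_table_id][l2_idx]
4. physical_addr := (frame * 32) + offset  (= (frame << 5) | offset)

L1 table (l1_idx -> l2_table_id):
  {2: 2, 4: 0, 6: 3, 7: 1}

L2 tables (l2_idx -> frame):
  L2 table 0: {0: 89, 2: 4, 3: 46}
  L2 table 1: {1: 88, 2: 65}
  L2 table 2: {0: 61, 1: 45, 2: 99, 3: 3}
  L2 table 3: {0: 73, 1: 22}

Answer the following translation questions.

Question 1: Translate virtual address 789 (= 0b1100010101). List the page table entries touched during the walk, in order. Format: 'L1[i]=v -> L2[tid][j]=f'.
vaddr = 789 = 0b1100010101
Split: l1_idx=6, l2_idx=0, offset=21

Answer: L1[6]=3 -> L2[3][0]=73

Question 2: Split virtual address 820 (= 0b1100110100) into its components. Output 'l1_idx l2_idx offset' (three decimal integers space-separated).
Answer: 6 1 20

Derivation:
vaddr = 820 = 0b1100110100
  top 3 bits -> l1_idx = 6
  next 2 bits -> l2_idx = 1
  bottom 5 bits -> offset = 20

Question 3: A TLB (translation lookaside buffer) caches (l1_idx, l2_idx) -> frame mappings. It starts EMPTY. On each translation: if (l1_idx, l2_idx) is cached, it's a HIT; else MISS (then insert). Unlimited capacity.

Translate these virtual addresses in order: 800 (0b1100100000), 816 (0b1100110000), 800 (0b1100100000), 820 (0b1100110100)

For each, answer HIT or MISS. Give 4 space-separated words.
vaddr=800: (6,1) not in TLB -> MISS, insert
vaddr=816: (6,1) in TLB -> HIT
vaddr=800: (6,1) in TLB -> HIT
vaddr=820: (6,1) in TLB -> HIT

Answer: MISS HIT HIT HIT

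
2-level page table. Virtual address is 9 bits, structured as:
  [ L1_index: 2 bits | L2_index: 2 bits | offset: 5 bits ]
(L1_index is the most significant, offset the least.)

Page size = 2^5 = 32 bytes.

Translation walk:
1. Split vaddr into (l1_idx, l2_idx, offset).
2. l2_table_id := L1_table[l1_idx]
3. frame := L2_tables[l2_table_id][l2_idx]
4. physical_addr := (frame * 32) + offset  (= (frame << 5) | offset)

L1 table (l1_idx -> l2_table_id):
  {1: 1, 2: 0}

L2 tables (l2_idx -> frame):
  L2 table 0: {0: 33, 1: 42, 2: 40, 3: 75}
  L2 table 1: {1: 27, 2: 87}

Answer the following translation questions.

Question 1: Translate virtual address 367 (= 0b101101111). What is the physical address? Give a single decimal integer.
vaddr = 367 = 0b101101111
Split: l1_idx=2, l2_idx=3, offset=15
L1[2] = 0
L2[0][3] = 75
paddr = 75 * 32 + 15 = 2415

Answer: 2415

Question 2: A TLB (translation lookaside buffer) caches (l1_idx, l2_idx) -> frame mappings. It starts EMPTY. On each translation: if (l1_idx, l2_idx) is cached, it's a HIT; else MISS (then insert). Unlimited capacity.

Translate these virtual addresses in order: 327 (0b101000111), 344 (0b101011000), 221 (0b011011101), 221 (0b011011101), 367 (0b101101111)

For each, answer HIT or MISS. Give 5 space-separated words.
Answer: MISS HIT MISS HIT MISS

Derivation:
vaddr=327: (2,2) not in TLB -> MISS, insert
vaddr=344: (2,2) in TLB -> HIT
vaddr=221: (1,2) not in TLB -> MISS, insert
vaddr=221: (1,2) in TLB -> HIT
vaddr=367: (2,3) not in TLB -> MISS, insert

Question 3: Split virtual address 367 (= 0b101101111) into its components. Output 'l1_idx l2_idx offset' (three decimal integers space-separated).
vaddr = 367 = 0b101101111
  top 2 bits -> l1_idx = 2
  next 2 bits -> l2_idx = 3
  bottom 5 bits -> offset = 15

Answer: 2 3 15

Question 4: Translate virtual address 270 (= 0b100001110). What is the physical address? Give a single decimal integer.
Answer: 1070

Derivation:
vaddr = 270 = 0b100001110
Split: l1_idx=2, l2_idx=0, offset=14
L1[2] = 0
L2[0][0] = 33
paddr = 33 * 32 + 14 = 1070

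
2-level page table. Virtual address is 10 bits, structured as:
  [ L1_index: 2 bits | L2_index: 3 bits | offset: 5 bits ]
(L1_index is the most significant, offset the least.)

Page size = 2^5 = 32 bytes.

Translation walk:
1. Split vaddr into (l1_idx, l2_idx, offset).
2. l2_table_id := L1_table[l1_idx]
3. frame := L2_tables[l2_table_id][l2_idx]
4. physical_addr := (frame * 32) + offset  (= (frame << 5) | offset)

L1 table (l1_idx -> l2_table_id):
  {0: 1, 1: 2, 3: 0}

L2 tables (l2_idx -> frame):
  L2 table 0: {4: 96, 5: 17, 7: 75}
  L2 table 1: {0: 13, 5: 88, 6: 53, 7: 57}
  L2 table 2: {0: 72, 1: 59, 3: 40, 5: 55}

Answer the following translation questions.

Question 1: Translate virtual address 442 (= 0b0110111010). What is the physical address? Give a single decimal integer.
vaddr = 442 = 0b0110111010
Split: l1_idx=1, l2_idx=5, offset=26
L1[1] = 2
L2[2][5] = 55
paddr = 55 * 32 + 26 = 1786

Answer: 1786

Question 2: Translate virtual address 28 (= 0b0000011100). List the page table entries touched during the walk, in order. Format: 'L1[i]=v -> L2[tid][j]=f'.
Answer: L1[0]=1 -> L2[1][0]=13

Derivation:
vaddr = 28 = 0b0000011100
Split: l1_idx=0, l2_idx=0, offset=28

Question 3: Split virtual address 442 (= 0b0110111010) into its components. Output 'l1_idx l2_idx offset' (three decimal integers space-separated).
vaddr = 442 = 0b0110111010
  top 2 bits -> l1_idx = 1
  next 3 bits -> l2_idx = 5
  bottom 5 bits -> offset = 26

Answer: 1 5 26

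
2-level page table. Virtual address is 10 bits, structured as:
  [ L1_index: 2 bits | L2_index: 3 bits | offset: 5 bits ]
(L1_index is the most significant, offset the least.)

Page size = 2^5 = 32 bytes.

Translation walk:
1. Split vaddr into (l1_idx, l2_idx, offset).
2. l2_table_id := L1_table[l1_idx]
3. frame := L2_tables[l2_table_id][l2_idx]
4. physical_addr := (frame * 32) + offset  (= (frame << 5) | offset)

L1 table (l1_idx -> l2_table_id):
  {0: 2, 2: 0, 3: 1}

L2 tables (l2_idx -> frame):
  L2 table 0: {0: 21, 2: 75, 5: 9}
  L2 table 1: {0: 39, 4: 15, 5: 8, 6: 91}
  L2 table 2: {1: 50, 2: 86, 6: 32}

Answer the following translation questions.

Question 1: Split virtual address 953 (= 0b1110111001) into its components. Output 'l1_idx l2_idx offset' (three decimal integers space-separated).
Answer: 3 5 25

Derivation:
vaddr = 953 = 0b1110111001
  top 2 bits -> l1_idx = 3
  next 3 bits -> l2_idx = 5
  bottom 5 bits -> offset = 25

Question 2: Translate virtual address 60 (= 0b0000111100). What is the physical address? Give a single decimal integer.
Answer: 1628

Derivation:
vaddr = 60 = 0b0000111100
Split: l1_idx=0, l2_idx=1, offset=28
L1[0] = 2
L2[2][1] = 50
paddr = 50 * 32 + 28 = 1628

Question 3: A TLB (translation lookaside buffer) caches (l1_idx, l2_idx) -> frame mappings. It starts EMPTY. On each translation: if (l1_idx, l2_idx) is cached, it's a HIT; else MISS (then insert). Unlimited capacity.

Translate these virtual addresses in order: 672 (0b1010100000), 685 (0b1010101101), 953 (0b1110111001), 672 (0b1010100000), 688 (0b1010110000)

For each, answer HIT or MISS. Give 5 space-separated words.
Answer: MISS HIT MISS HIT HIT

Derivation:
vaddr=672: (2,5) not in TLB -> MISS, insert
vaddr=685: (2,5) in TLB -> HIT
vaddr=953: (3,5) not in TLB -> MISS, insert
vaddr=672: (2,5) in TLB -> HIT
vaddr=688: (2,5) in TLB -> HIT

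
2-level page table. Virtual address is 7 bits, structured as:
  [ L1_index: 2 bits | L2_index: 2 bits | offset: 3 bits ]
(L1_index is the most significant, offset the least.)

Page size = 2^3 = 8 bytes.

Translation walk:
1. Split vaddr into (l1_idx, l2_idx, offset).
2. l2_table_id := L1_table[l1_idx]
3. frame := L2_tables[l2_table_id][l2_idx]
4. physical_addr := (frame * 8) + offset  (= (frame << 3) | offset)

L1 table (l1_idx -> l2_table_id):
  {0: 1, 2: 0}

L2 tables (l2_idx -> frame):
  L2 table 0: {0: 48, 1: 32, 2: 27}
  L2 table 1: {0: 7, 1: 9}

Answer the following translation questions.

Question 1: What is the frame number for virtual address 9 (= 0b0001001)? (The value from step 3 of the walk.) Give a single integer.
vaddr = 9: l1_idx=0, l2_idx=1
L1[0] = 1; L2[1][1] = 9

Answer: 9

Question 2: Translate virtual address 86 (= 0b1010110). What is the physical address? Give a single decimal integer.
Answer: 222

Derivation:
vaddr = 86 = 0b1010110
Split: l1_idx=2, l2_idx=2, offset=6
L1[2] = 0
L2[0][2] = 27
paddr = 27 * 8 + 6 = 222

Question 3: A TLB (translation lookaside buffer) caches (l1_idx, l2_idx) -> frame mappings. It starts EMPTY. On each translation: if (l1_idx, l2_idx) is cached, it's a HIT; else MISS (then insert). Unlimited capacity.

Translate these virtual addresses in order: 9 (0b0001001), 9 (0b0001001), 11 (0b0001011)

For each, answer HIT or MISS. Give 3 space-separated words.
vaddr=9: (0,1) not in TLB -> MISS, insert
vaddr=9: (0,1) in TLB -> HIT
vaddr=11: (0,1) in TLB -> HIT

Answer: MISS HIT HIT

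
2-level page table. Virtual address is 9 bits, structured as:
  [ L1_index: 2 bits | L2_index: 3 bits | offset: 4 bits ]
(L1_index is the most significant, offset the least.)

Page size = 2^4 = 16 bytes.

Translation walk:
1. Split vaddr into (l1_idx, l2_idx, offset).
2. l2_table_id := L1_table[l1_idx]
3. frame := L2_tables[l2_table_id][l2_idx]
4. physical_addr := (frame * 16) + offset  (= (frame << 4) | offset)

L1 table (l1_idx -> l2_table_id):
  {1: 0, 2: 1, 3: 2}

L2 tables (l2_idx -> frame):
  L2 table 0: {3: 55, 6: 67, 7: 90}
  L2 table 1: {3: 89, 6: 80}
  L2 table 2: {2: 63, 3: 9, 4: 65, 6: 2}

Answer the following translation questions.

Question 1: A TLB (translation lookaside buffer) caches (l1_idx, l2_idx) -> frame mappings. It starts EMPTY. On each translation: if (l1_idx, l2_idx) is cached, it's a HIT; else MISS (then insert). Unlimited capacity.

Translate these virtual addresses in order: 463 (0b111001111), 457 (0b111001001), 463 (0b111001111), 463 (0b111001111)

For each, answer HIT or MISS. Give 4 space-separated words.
Answer: MISS HIT HIT HIT

Derivation:
vaddr=463: (3,4) not in TLB -> MISS, insert
vaddr=457: (3,4) in TLB -> HIT
vaddr=463: (3,4) in TLB -> HIT
vaddr=463: (3,4) in TLB -> HIT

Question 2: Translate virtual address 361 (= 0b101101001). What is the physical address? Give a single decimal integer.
vaddr = 361 = 0b101101001
Split: l1_idx=2, l2_idx=6, offset=9
L1[2] = 1
L2[1][6] = 80
paddr = 80 * 16 + 9 = 1289

Answer: 1289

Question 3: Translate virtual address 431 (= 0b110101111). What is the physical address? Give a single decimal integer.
vaddr = 431 = 0b110101111
Split: l1_idx=3, l2_idx=2, offset=15
L1[3] = 2
L2[2][2] = 63
paddr = 63 * 16 + 15 = 1023

Answer: 1023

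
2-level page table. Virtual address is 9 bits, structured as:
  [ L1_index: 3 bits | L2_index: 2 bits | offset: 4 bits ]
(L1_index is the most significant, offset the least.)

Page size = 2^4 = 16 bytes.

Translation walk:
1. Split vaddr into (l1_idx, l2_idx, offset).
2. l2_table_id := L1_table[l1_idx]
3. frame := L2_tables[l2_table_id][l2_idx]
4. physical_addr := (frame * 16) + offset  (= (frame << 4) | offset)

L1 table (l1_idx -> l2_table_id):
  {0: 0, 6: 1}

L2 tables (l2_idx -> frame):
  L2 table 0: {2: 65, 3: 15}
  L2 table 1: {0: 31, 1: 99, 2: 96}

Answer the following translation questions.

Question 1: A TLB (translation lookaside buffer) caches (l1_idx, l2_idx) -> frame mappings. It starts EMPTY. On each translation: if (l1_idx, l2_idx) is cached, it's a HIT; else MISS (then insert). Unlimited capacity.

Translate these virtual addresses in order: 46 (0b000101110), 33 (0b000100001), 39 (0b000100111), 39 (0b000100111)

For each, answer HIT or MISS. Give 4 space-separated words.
Answer: MISS HIT HIT HIT

Derivation:
vaddr=46: (0,2) not in TLB -> MISS, insert
vaddr=33: (0,2) in TLB -> HIT
vaddr=39: (0,2) in TLB -> HIT
vaddr=39: (0,2) in TLB -> HIT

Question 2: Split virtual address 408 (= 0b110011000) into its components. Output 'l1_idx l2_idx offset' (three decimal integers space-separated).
Answer: 6 1 8

Derivation:
vaddr = 408 = 0b110011000
  top 3 bits -> l1_idx = 6
  next 2 bits -> l2_idx = 1
  bottom 4 bits -> offset = 8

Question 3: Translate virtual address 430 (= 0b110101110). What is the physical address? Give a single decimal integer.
Answer: 1550

Derivation:
vaddr = 430 = 0b110101110
Split: l1_idx=6, l2_idx=2, offset=14
L1[6] = 1
L2[1][2] = 96
paddr = 96 * 16 + 14 = 1550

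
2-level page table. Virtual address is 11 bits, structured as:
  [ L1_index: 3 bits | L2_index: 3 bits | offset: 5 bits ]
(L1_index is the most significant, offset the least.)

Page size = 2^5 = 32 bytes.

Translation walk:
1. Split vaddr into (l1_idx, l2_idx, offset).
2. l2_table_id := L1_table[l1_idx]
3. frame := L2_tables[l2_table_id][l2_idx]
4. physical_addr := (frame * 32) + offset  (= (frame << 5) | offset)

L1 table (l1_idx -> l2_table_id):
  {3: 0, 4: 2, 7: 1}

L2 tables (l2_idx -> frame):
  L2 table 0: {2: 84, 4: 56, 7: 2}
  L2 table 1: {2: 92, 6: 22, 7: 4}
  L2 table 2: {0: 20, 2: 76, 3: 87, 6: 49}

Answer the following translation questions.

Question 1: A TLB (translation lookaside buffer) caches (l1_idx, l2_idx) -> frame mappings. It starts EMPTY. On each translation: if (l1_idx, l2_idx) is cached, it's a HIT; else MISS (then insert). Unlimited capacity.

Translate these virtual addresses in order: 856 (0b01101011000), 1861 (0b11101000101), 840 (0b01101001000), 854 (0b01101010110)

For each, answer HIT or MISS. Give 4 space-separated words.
vaddr=856: (3,2) not in TLB -> MISS, insert
vaddr=1861: (7,2) not in TLB -> MISS, insert
vaddr=840: (3,2) in TLB -> HIT
vaddr=854: (3,2) in TLB -> HIT

Answer: MISS MISS HIT HIT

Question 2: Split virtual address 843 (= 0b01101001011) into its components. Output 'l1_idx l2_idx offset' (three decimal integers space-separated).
Answer: 3 2 11

Derivation:
vaddr = 843 = 0b01101001011
  top 3 bits -> l1_idx = 3
  next 3 bits -> l2_idx = 2
  bottom 5 bits -> offset = 11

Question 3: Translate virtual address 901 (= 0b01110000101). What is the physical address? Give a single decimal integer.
Answer: 1797

Derivation:
vaddr = 901 = 0b01110000101
Split: l1_idx=3, l2_idx=4, offset=5
L1[3] = 0
L2[0][4] = 56
paddr = 56 * 32 + 5 = 1797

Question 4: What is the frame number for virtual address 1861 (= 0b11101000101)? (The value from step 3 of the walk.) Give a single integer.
Answer: 92

Derivation:
vaddr = 1861: l1_idx=7, l2_idx=2
L1[7] = 1; L2[1][2] = 92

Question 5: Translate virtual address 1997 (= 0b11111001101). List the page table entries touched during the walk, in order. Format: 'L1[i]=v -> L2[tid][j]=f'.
Answer: L1[7]=1 -> L2[1][6]=22

Derivation:
vaddr = 1997 = 0b11111001101
Split: l1_idx=7, l2_idx=6, offset=13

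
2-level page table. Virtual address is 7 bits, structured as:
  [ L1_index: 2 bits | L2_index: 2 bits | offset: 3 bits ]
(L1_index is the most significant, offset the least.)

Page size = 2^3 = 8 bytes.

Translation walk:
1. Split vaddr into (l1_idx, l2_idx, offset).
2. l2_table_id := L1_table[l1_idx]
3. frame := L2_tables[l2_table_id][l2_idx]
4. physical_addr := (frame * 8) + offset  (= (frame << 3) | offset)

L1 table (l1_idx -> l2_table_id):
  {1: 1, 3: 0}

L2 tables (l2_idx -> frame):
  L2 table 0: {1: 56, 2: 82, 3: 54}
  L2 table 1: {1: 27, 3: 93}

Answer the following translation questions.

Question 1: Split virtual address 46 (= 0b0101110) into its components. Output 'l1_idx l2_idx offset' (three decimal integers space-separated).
vaddr = 46 = 0b0101110
  top 2 bits -> l1_idx = 1
  next 2 bits -> l2_idx = 1
  bottom 3 bits -> offset = 6

Answer: 1 1 6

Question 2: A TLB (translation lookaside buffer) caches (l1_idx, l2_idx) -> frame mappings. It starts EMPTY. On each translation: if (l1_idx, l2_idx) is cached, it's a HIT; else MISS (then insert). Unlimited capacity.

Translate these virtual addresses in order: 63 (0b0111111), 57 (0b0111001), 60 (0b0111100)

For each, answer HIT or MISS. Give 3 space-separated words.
vaddr=63: (1,3) not in TLB -> MISS, insert
vaddr=57: (1,3) in TLB -> HIT
vaddr=60: (1,3) in TLB -> HIT

Answer: MISS HIT HIT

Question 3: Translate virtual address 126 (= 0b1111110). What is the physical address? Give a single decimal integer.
vaddr = 126 = 0b1111110
Split: l1_idx=3, l2_idx=3, offset=6
L1[3] = 0
L2[0][3] = 54
paddr = 54 * 8 + 6 = 438

Answer: 438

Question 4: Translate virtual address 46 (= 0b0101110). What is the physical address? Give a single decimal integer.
vaddr = 46 = 0b0101110
Split: l1_idx=1, l2_idx=1, offset=6
L1[1] = 1
L2[1][1] = 27
paddr = 27 * 8 + 6 = 222

Answer: 222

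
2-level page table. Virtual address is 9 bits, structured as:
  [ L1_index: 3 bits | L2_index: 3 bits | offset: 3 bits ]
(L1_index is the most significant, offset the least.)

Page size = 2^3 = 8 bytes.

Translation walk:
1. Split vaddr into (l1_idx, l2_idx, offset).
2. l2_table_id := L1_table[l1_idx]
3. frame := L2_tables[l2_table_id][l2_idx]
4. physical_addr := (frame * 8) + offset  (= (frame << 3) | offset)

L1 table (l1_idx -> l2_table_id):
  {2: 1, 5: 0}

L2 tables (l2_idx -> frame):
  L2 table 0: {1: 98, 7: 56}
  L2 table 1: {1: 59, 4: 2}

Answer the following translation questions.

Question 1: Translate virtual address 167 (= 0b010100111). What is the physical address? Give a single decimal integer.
Answer: 23

Derivation:
vaddr = 167 = 0b010100111
Split: l1_idx=2, l2_idx=4, offset=7
L1[2] = 1
L2[1][4] = 2
paddr = 2 * 8 + 7 = 23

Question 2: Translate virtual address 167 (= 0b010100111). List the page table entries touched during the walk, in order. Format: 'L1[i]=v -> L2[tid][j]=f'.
Answer: L1[2]=1 -> L2[1][4]=2

Derivation:
vaddr = 167 = 0b010100111
Split: l1_idx=2, l2_idx=4, offset=7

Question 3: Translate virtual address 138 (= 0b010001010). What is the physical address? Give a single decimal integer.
vaddr = 138 = 0b010001010
Split: l1_idx=2, l2_idx=1, offset=2
L1[2] = 1
L2[1][1] = 59
paddr = 59 * 8 + 2 = 474

Answer: 474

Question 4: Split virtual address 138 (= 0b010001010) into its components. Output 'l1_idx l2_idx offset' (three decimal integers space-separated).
Answer: 2 1 2

Derivation:
vaddr = 138 = 0b010001010
  top 3 bits -> l1_idx = 2
  next 3 bits -> l2_idx = 1
  bottom 3 bits -> offset = 2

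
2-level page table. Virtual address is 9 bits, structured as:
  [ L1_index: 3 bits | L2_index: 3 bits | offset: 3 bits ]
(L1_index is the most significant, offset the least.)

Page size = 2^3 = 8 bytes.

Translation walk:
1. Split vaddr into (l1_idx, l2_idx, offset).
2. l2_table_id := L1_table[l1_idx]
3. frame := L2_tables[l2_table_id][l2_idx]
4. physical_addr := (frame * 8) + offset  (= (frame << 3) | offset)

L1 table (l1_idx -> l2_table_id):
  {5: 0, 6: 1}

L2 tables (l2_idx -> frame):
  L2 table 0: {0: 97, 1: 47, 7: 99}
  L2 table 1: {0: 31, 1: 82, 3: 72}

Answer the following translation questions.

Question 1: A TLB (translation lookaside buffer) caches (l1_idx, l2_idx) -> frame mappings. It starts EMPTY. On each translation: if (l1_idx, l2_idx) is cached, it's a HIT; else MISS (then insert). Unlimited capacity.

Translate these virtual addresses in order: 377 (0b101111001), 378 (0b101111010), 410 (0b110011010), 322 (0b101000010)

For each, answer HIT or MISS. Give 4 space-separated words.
vaddr=377: (5,7) not in TLB -> MISS, insert
vaddr=378: (5,7) in TLB -> HIT
vaddr=410: (6,3) not in TLB -> MISS, insert
vaddr=322: (5,0) not in TLB -> MISS, insert

Answer: MISS HIT MISS MISS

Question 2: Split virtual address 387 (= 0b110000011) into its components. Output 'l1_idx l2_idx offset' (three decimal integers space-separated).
vaddr = 387 = 0b110000011
  top 3 bits -> l1_idx = 6
  next 3 bits -> l2_idx = 0
  bottom 3 bits -> offset = 3

Answer: 6 0 3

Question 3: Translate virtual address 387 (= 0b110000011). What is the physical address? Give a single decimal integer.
Answer: 251

Derivation:
vaddr = 387 = 0b110000011
Split: l1_idx=6, l2_idx=0, offset=3
L1[6] = 1
L2[1][0] = 31
paddr = 31 * 8 + 3 = 251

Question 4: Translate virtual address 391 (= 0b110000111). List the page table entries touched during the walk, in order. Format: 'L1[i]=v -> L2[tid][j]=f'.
vaddr = 391 = 0b110000111
Split: l1_idx=6, l2_idx=0, offset=7

Answer: L1[6]=1 -> L2[1][0]=31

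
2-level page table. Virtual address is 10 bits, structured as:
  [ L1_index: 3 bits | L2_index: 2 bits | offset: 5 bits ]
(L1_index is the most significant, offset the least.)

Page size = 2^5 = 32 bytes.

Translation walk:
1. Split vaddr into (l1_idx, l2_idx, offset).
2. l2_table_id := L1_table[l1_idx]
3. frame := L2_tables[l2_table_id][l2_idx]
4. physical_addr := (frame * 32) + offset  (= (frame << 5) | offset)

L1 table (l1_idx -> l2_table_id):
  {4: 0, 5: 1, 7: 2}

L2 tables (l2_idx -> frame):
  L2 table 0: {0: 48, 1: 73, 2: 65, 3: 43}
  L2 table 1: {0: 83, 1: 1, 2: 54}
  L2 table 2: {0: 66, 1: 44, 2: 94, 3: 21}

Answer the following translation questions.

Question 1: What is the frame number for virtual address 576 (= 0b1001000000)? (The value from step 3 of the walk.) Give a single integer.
Answer: 65

Derivation:
vaddr = 576: l1_idx=4, l2_idx=2
L1[4] = 0; L2[0][2] = 65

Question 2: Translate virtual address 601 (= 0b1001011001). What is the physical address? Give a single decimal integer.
Answer: 2105

Derivation:
vaddr = 601 = 0b1001011001
Split: l1_idx=4, l2_idx=2, offset=25
L1[4] = 0
L2[0][2] = 65
paddr = 65 * 32 + 25 = 2105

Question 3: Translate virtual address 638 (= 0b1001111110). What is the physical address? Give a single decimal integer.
Answer: 1406

Derivation:
vaddr = 638 = 0b1001111110
Split: l1_idx=4, l2_idx=3, offset=30
L1[4] = 0
L2[0][3] = 43
paddr = 43 * 32 + 30 = 1406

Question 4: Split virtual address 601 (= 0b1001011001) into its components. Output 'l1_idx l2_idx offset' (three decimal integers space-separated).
Answer: 4 2 25

Derivation:
vaddr = 601 = 0b1001011001
  top 3 bits -> l1_idx = 4
  next 2 bits -> l2_idx = 2
  bottom 5 bits -> offset = 25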